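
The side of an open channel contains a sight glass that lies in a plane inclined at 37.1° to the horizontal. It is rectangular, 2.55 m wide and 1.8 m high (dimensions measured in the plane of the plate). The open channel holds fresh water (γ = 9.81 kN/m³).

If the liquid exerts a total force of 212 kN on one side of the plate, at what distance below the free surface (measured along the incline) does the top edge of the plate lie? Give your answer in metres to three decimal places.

y_top ≈ 6.905 m

γ = 9.81 kN/m³.
A = 2.55 × 1.8 = 4.59 m².
From F = γ·h_c·A, the centroid depth is h_c = 212/(9.81 × 4.59) = 4.70819 m.
Let θ = 37.1° be the plate's angle to the horizontal; measure y along the incline from where the plane meets the free surface. Vertical depth h = y·sinθ with sinθ = 0.603208.
Along the incline, y_c = h_c/sinθ = 4.70819/0.603208 = 7.80525 m.
The centroid lies 1.8/2 = 0.9 m below the top edge, so the top edge sits at y_top = 7.80525 − 0.9 = 6.90525 m along the incline.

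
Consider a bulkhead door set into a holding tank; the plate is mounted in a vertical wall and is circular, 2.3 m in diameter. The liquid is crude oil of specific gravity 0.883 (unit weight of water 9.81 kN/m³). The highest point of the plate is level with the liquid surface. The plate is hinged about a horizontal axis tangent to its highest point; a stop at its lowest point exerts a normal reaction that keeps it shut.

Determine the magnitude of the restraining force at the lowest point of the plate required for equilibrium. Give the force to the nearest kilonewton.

P ≈ 26 kN

γ = 0.883 × 9.81 = 8.66223 kN/m³.
The centroid is at the centre, 1.15 m below the top of the plate, so the centroid depth is h_c = 1.15 m.
A = π(1.15)² = 4.15476 m².
Resultant F = γ·h_c·A = 8.66223 × 1.15 × 4.15476 = 41.3879 kN.
I_c = πr⁴/4 = π × 1.15⁴/4 = 1.37367 m⁴.
Centre of pressure: y_p = y_c + I_c/(y_c·A) = 1.15 + 1.37367/(1.15 × 4.15476) = 1.15 + 0.287501 = 1.4375 m along the plane.
The resultant acts 1.15 + 0.287501 = 1.4375 m (along the plate) below the hinge at the top edge, so the moment about the hinge is M = F × 1.4375 = 41.3879 × 1.4375 = 59.4951 kN·m.
A normal force at the bottom, 2.3 m from the hinge, must supply this moment: P = 59.4951/2.3 = 25.8674 kN.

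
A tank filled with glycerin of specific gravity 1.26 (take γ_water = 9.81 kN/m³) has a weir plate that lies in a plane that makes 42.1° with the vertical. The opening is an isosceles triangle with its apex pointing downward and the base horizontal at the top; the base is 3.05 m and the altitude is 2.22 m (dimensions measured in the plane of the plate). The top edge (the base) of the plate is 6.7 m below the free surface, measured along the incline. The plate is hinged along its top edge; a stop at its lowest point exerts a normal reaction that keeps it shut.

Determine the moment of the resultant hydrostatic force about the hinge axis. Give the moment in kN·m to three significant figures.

γ = 1.26 × 9.81 = 12.3606 kN/m³.
The plate makes 42.1° with the vertical, i.e. θ = 90° − 42.1° = 47.9° to the horizontal. Measuring y along the incline from the free-surface line, vertical depth h = y·sinθ with sinθ = 0.741976.
With the apex down, the centroid sits h/3 = 2.22/3 = 0.74 m below the base (the top edge), so y_c = 6.7 + 0.74 = 7.44 m and h_c = 7.44 × 0.741976 = 5.5203 m.
A = ½ × 3.05 × 2.22 = 3.3855 m².
Resultant F = γ·h_c·A = 12.3606 × 5.5203 × 3.3855 = 231.007 kN.
I_c = b·h³/36 = 3.05 × 2.22³/36 = 0.92695 m⁴.
Centre of pressure: y_p = y_c + I_c/(y_c·A) = 7.44 + 0.92695/(7.44 × 3.3855) = 7.44 + 0.0368011 = 7.4768 m along the plane.
The resultant acts 0.74 + 0.0368011 = 0.776801 m (along the plate) below the hinge at the top edge, so the moment about the hinge is M = F × 0.776801 = 231.007 × 0.776801 = 179.446 kN·m.

M ≈ 179 kN·m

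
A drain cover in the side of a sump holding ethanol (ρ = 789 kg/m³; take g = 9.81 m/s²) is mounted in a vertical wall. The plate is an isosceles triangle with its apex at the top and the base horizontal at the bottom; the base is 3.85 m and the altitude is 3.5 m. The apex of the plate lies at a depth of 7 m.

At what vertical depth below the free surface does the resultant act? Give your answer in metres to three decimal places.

h_p = 9.406 m

γ = ρg = 789 × 9.81 / 1000 = 7.74009 kN/m³.
With the apex up, the centroid sits 2h/3 = 2 × 3.5/3 = 2.33333 m below the apex, so the centroid depth is h_c = 7 + 2.33333 = 9.33333 m.
A = ½ × 3.85 × 3.5 = 6.7375 m².
Resultant F = γ·h_c·A = 7.74009 × 9.33333 × 6.7375 = 486.722 kN.
I_c = b·h³/36 = 3.85 × 3.5³/36 = 4.58524 m⁴.
Centre of pressure: y_p = y_c + I_c/(y_c·A) = 9.33333 + 4.58524/(9.33333 × 6.7375) = 9.33333 + 0.0729166 = 9.40625 m along the plane.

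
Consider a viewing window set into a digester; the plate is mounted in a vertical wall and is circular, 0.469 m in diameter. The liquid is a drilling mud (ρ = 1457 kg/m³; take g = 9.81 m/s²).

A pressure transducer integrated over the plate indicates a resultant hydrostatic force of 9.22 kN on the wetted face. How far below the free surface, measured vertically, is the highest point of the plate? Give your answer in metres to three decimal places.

d_top ≈ 3.499 m

γ = ρg = 1457 × 9.81 / 1000 = 14.29317 kN/m³.
A = π(0.2345)² = 0.172757 m².
From F = γ·h_c·A, the centroid depth is h_c = 9.22/(14.29317 × 0.172757) = 3.73393 m.
The centroid is at the centre, 0.2345 m below the top of the plate, so the highest point sits at h_top = 3.73393 − 0.2345 = 3.49943 m below the surface.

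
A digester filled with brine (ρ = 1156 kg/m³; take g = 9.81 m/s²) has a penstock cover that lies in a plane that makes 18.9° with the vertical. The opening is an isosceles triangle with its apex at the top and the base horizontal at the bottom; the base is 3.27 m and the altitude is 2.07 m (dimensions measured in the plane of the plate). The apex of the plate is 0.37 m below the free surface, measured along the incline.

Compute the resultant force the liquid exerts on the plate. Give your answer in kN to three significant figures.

F ≈ 63.5 kN

γ = ρg = 1156 × 9.81 / 1000 = 11.34036 kN/m³.
The plate makes 18.9° with the vertical, i.e. θ = 90° − 18.9° = 71.1° to the horizontal. Measuring y along the incline from the free-surface line, vertical depth h = y·sinθ with sinθ = 0.946085.
With the apex up, the centroid sits 2h/3 = 2 × 2.07/3 = 1.38 m below the apex, so y_c = 0.37 + 1.38 = 1.75 m and h_c = 1.75 × 0.946085 = 1.65565 m.
A = ½ × 3.27 × 2.07 = 3.38445 m².
Resultant F = γ·h_c·A = 11.34036 × 1.65565 × 3.38445 = 63.5453 kN.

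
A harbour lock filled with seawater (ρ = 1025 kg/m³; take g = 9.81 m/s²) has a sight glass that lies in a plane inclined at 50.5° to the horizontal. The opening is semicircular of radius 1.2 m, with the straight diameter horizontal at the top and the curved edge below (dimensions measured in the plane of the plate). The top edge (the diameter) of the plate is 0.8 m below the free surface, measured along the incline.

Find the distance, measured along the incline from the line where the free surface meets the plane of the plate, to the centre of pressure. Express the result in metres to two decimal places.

γ = ρg = 1025 × 9.81 / 1000 = 10.05525 kN/m³.
Let θ = 50.5° be the plate's angle to the horizontal; measure y along the incline from where the plane meets the free surface. Vertical depth h = y·sinθ with sinθ = 0.771625.
The centroid of a semicircle lies 4r/(3π) = 0.509296 m from the diameter, here below the top edge, so y_c = 0.8 + 0.509296 = 1.3093 m and h_c = 1.3093 × 0.771625 = 1.01029 m.
A = πr²/2 = π × 1.2²/2 = 2.26195 m².
Resultant F = γ·h_c·A = 10.05525 × 1.01029 × 2.26195 = 22.9785 kN.
I_c = (π/8 − 8/(9π))·r⁴ = 0.109757 × 1.2⁴ = 0.227592 m⁴.
Centre of pressure: y_p = y_c + I_c/(y_c·A) = 1.3093 + 0.227592/(1.3093 × 2.26195) = 1.3093 + 0.0768484 = 1.38615 m along the plane.

y_p = 1.39 m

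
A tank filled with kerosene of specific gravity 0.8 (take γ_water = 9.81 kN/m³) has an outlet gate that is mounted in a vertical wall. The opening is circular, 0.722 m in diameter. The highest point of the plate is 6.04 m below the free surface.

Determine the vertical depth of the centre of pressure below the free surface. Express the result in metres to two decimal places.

h_p = 6.41 m

γ = 0.8 × 9.81 = 7.848 kN/m³.
The centroid is at the centre, 0.361 m below the top of the plate, so the centroid depth is h_c = 6.04 + 0.361 = 6.401 m.
A = π(0.361)² = 0.409415 m².
Resultant F = γ·h_c·A = 7.848 × 6.401 × 0.409415 = 20.567 kN.
I_c = πr⁴/4 = π × 0.361⁴/4 = 0.0133389 m⁴.
Centre of pressure: y_p = y_c + I_c/(y_c·A) = 6.401 + 0.0133389/(6.401 × 0.409415) = 6.401 + 0.00508989 = 6.40609 m along the plane.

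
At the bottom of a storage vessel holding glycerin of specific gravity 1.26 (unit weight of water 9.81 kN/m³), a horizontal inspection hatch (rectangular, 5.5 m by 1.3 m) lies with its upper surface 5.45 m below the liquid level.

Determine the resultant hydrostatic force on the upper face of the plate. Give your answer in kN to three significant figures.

γ = 1.26 × 9.81 = 12.3606 kN/m³.
The plate is horizontal, so pressure is uniform at p = γ·h = 12.3606 × 5.45 = 67.3653 kN/m².
A = 5.5 × 1.3 = 7.15 m².
F = p·A = 67.3653 × 7.15 = 481.662 kN.

F ≈ 482 kN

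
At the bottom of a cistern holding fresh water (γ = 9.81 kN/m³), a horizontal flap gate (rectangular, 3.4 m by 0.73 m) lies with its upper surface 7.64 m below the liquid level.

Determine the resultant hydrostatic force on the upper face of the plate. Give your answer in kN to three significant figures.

F ≈ 186 kN

γ = 9.81 kN/m³.
The plate is horizontal, so pressure is uniform at p = γ·h = 9.81 × 7.64 = 74.9484 kN/m².
A = 3.4 × 0.73 = 2.482 m².
F = p·A = 74.9484 × 2.482 = 186.022 kN.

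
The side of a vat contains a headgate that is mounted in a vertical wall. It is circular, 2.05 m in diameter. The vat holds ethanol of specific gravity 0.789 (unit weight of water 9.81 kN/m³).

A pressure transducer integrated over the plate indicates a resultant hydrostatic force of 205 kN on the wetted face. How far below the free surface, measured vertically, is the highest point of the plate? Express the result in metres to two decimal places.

γ = 0.789 × 9.81 = 7.74009 kN/m³.
A = π(1.025)² = 3.30064 m².
From F = γ·h_c·A, the centroid depth is h_c = 205/(7.74009 × 3.30064) = 8.02435 m.
The centroid is at the centre, 1.025 m below the top of the plate, so the highest point sits at h_top = 8.02435 − 1.025 = 6.99935 m below the surface.

d_top ≈ 7.00 m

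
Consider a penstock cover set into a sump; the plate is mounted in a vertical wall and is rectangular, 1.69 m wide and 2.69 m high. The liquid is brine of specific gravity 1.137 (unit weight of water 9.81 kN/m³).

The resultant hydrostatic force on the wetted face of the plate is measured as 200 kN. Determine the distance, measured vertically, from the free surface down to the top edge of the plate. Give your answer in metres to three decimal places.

d_top ≈ 2.599 m

γ = 1.137 × 9.81 = 11.15397 kN/m³.
A = 1.69 × 2.69 = 4.5461 m².
From F = γ·h_c·A, the centroid depth is h_c = 200/(11.15397 × 4.5461) = 3.94422 m.
The centroid lies 2.69/2 = 1.345 m below the top edge, so the top edge sits at h_top = 3.94422 − 1.345 = 2.59922 m below the surface.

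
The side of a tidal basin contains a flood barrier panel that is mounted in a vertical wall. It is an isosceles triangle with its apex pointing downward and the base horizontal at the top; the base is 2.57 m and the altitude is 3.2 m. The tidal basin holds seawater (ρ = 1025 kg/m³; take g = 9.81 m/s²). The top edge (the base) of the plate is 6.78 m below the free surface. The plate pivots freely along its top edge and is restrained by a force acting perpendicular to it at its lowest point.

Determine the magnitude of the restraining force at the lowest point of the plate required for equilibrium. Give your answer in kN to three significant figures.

P ≈ 115 kN

γ = ρg = 1025 × 9.81 / 1000 = 10.05525 kN/m³.
With the apex down, the centroid sits h/3 = 3.2/3 = 1.06667 m below the base (the top edge), so the centroid depth is h_c = 6.78 + 1.06667 = 7.84667 m.
A = ½ × 2.57 × 3.2 = 4.112 m².
Resultant F = γ·h_c·A = 10.05525 × 7.84667 × 4.112 = 324.438 kN.
I_c = b·h³/36 = 2.57 × 3.2³/36 = 2.33927 m⁴.
Centre of pressure: y_p = y_c + I_c/(y_c·A) = 7.84667 + 2.33927/(7.84667 × 4.112) = 7.84667 + 0.0725006 = 7.91917 m along the plane.
The resultant acts 1.06667 + 0.0725006 = 1.13917 m (along the plate) below the hinge at the top edge, so the moment about the hinge is M = F × 1.13917 = 324.438 × 1.13917 = 369.59 kN·m.
A normal force at the bottom, 3.2 m from the hinge, must supply this moment: P = 369.59/3.2 = 115.497 kN.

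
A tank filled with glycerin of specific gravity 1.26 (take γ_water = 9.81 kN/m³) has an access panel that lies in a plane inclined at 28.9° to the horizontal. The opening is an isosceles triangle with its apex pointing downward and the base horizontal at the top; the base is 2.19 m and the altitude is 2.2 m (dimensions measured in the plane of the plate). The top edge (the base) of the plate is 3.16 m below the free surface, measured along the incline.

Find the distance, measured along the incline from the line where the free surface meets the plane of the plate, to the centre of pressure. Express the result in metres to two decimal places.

y_p = 3.96 m

γ = 1.26 × 9.81 = 12.3606 kN/m³.
Let θ = 28.9° be the plate's angle to the horizontal; measure y along the incline from where the plane meets the free surface. Vertical depth h = y·sinθ with sinθ = 0.483282.
With the apex down, the centroid sits h/3 = 2.2/3 = 0.733333 m below the base (the top edge), so y_c = 3.16 + 0.733333 = 3.89333 m and h_c = 3.89333 × 0.483282 = 1.88158 m.
A = ½ × 2.19 × 2.2 = 2.409 m².
Resultant F = γ·h_c·A = 12.3606 × 1.88158 × 2.409 = 56.0272 kN.
I_c = b·h³/36 = 2.19 × 2.2³/36 = 0.647753 m⁴.
Centre of pressure: y_p = y_c + I_c/(y_c·A) = 3.89333 + 0.647753/(3.89333 × 2.409) = 3.89333 + 0.069064 = 3.96239 m along the plane.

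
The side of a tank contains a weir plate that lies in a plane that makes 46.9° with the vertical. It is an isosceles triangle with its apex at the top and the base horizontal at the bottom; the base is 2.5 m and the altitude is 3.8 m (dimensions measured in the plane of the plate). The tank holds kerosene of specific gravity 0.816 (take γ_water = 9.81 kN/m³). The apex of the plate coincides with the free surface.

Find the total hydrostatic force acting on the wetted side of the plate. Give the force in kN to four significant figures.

F ≈ 65.82 kN

γ = 0.816 × 9.81 = 8.00496 kN/m³.
The plate makes 46.9° with the vertical, i.e. θ = 90° − 46.9° = 43.1° to the horizontal. Measuring y along the incline from the free-surface line, vertical depth h = y·sinθ with sinθ = 0.683274.
With the apex up, the centroid sits 2h/3 = 2 × 3.8/3 = 2.53333 m below the apex, so y_c = 2.53333 m and h_c = 2.53333 × 0.683274 = 1.73096 m.
A = ½ × 2.5 × 3.8 = 4.75 m².
Resultant F = γ·h_c·A = 8.00496 × 1.73096 × 4.75 = 65.8173 kN.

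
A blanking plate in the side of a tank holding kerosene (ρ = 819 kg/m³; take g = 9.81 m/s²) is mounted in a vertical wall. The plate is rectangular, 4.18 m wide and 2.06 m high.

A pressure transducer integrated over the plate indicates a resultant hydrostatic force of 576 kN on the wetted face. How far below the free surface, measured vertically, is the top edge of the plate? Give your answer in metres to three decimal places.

γ = ρg = 819 × 9.81 / 1000 = 8.03439 kN/m³.
A = 4.18 × 2.06 = 8.6108 m².
From F = γ·h_c·A, the centroid depth is h_c = 576/(8.03439 × 8.6108) = 8.3258 m.
The centroid lies 2.06/2 = 1.03 m below the top edge, so the top edge sits at h_top = 8.3258 − 1.03 = 7.2958 m below the surface.

d_top ≈ 7.296 m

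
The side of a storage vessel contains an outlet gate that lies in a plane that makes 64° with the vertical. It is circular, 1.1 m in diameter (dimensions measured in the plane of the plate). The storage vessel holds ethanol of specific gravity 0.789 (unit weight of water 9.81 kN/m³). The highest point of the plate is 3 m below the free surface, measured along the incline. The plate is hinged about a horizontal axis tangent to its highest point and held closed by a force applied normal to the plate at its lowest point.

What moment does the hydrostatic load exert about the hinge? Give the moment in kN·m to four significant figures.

γ = 0.789 × 9.81 = 7.74009 kN/m³.
The plate makes 64° with the vertical, i.e. θ = 90° − 64° = 26° to the horizontal. Measuring y along the incline from the free-surface line, vertical depth h = y·sinθ with sinθ = 0.438371.
The centroid is at the centre, 0.55 m below the top of the plate, so y_c = 3 + 0.55 = 3.55 m and h_c = 3.55 × 0.438371 = 1.55622 m.
A = π(0.55)² = 0.950332 m².
Resultant F = γ·h_c·A = 7.74009 × 1.55622 × 0.950332 = 11.447 kN.
I_c = πr⁴/4 = π × 0.55⁴/4 = 0.0718688 m⁴.
Centre of pressure: y_p = y_c + I_c/(y_c·A) = 3.55 + 0.0718688/(3.55 × 0.950332) = 3.55 + 0.0213028 = 3.5713 m along the plane.
The resultant acts 0.55 + 0.0213028 = 0.571303 m (along the plate) below the hinge at the top edge, so the moment about the hinge is M = F × 0.571303 = 11.447 × 0.571303 = 6.53971 kN·m.

M ≈ 6.540 kN·m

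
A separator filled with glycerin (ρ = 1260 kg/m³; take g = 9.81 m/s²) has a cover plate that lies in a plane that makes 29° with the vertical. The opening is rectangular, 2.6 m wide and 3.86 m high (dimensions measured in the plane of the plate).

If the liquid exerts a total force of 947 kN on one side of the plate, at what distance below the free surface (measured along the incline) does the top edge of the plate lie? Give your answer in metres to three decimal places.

γ = ρg = 1260 × 9.81 / 1000 = 12.3606 kN/m³.
A = 2.6 × 3.86 = 10.036 m².
From F = γ·h_c·A, the centroid depth is h_c = 947/(12.3606 × 10.036) = 7.63396 m.
The plate makes 29° with the vertical, i.e. θ = 90° − 29° = 61° to the horizontal. Measuring y along the incline from the free-surface line, vertical depth h = y·sinθ with sinθ = 0.874620.
Along the incline, y_c = h_c/sinθ = 7.63396/0.874620 = 8.72832 m.
The centroid lies 3.86/2 = 1.93 m below the top edge, so the top edge sits at y_top = 8.72832 − 1.93 = 6.79832 m along the incline.

y_top ≈ 6.798 m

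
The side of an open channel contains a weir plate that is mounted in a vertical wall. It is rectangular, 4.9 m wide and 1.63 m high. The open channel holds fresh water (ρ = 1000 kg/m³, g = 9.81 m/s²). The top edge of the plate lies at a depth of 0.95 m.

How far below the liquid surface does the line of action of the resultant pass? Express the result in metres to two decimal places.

γ = ρg = 1000 × 9.81 = 9810 N/m³ = 9.81 kN/m³.
The centroid lies 1.63/2 = 0.815 m below the top edge, so the centroid depth is h_c = 0.95 + 0.815 = 1.765 m.
A = 4.9 × 1.63 = 7.987 m².
Resultant F = γ·h_c·A = 9.81 × 1.765 × 7.987 = 138.292 kN.
I_c = b·h³/12 = 4.9 × 1.63³/12 = 1.76839 m⁴.
Centre of pressure: y_p = y_c + I_c/(y_c·A) = 1.765 + 1.76839/(1.765 × 7.987) = 1.765 + 0.125444 = 1.89044 m along the plane.

h_p = 1.89 m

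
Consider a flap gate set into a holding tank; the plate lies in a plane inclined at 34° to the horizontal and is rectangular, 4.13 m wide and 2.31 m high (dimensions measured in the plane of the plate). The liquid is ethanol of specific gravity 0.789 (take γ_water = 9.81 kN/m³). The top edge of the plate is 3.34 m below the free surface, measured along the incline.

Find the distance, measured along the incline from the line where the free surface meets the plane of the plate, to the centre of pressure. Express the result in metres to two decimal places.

y_p = 4.59 m

γ = 0.789 × 9.81 = 7.74009 kN/m³.
Let θ = 34° be the plate's angle to the horizontal; measure y along the incline from where the plane meets the free surface. Vertical depth h = y·sinθ with sinθ = 0.559193.
The centroid lies 2.31/2 = 1.155 m below the top edge, so y_c = 3.34 + 1.155 = 4.495 m and h_c = 4.495 × 0.559193 = 2.51357 m.
A = 4.13 × 2.31 = 9.5403 m².
Resultant F = γ·h_c·A = 7.74009 × 2.51357 × 9.5403 = 185.609 kN.
I_c = b·h³/12 = 4.13 × 2.31³/12 = 4.24233 m⁴.
Centre of pressure: y_p = y_c + I_c/(y_c·A) = 4.495 + 4.24233/(4.495 × 9.5403) = 4.495 + 0.0989265 = 4.59393 m along the plane.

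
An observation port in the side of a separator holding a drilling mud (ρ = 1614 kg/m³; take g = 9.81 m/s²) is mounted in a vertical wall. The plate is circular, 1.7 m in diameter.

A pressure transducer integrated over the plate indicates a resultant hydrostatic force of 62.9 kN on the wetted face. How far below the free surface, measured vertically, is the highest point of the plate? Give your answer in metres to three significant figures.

d_top ≈ 0.900 m

γ = ρg = 1614 × 9.81 / 1000 = 15.83334 kN/m³.
A = π(0.85)² = 2.2698 m².
From F = γ·h_c·A, the centroid depth is h_c = 62.9/(15.83334 × 2.2698) = 1.75021 m.
The centroid is at the centre, 0.85 m below the top of the plate, so the highest point sits at h_top = 1.75021 − 0.85 = 0.90021 m below the surface.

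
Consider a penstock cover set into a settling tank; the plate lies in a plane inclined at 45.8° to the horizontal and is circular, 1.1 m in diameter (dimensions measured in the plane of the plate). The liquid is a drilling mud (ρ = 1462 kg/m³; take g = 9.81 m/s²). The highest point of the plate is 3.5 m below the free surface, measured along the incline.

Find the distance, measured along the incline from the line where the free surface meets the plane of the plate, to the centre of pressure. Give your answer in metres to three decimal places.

y_p = 4.069 m

γ = ρg = 1462 × 9.81 / 1000 = 14.34222 kN/m³.
Let θ = 45.8° be the plate's angle to the horizontal; measure y along the incline from where the plane meets the free surface. Vertical depth h = y·sinθ with sinθ = 0.716911.
The centroid is at the centre, 0.55 m below the top of the plate, so y_c = 3.5 + 0.55 = 4.05 m and h_c = 4.05 × 0.716911 = 2.90349 m.
A = π(0.55)² = 0.950332 m².
Resultant F = γ·h_c·A = 14.34222 × 2.90349 × 0.950332 = 39.5742 kN.
I_c = πr⁴/4 = π × 0.55⁴/4 = 0.0718688 m⁴.
Centre of pressure: y_p = y_c + I_c/(y_c·A) = 4.05 + 0.0718688/(4.05 × 0.950332) = 4.05 + 0.0186728 = 4.06867 m along the plane.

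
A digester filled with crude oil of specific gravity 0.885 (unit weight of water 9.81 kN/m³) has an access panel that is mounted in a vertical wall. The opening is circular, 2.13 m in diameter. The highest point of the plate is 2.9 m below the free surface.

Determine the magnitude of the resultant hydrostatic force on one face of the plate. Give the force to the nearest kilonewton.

γ = 0.885 × 9.81 = 8.68185 kN/m³.
The centroid is at the centre, 1.065 m below the top of the plate, so the centroid depth is h_c = 2.9 + 1.065 = 3.965 m.
A = π(1.065)² = 3.56327 m².
Resultant F = γ·h_c·A = 8.68185 × 3.965 × 3.56327 = 122.66 kN.

F ≈ 123 kN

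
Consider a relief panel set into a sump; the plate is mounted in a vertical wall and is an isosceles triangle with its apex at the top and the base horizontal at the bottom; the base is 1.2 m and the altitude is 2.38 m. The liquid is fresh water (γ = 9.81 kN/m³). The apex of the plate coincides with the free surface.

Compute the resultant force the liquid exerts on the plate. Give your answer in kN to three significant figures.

γ = 9.81 kN/m³.
With the apex up, the centroid sits 2h/3 = 2 × 2.38/3 = 1.58667 m below the apex, so the centroid depth is h_c = 1.58667 m.
A = ½ × 1.2 × 2.38 = 1.428 m².
Resultant F = γ·h_c·A = 9.81 × 1.58667 × 1.428 = 22.2272 kN.

F ≈ 22.2 kN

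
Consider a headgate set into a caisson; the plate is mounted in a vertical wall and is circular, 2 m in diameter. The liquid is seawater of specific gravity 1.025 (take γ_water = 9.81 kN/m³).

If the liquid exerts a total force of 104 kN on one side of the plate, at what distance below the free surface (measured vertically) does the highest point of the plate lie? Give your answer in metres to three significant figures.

d_top ≈ 2.29 m

γ = 1.025 × 9.81 = 10.05525 kN/m³.
A = π(1)² = 3.14159 m².
From F = γ·h_c·A, the centroid depth is h_c = 104/(10.05525 × 3.14159) = 3.29224 m.
The centroid is at the centre, 1 m below the top of the plate, so the highest point sits at h_top = 3.29224 − 1 = 2.29224 m below the surface.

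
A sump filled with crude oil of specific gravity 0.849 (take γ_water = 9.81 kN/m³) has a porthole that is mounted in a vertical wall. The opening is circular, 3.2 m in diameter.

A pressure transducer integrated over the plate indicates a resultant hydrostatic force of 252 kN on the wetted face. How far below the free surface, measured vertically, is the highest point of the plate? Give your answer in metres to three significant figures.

d_top ≈ 2.16 m

γ = 0.849 × 9.81 = 8.32869 kN/m³.
A = π(1.6)² = 8.04248 m².
From F = γ·h_c·A, the centroid depth is h_c = 252/(8.32869 × 8.04248) = 3.76213 m.
The centroid is at the centre, 1.6 m below the top of the plate, so the highest point sits at h_top = 3.76213 − 1.6 = 2.16213 m below the surface.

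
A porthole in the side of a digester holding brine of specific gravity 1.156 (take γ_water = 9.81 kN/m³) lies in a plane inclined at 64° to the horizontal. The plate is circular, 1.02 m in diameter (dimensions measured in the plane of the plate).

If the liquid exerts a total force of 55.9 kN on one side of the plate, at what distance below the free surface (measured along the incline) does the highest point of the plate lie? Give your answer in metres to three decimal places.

y_top ≈ 6.202 m

γ = 1.156 × 9.81 = 11.34036 kN/m³.
A = π(0.51)² = 0.817128 m².
From F = γ·h_c·A, the centroid depth is h_c = 55.9/(11.34036 × 0.817128) = 6.03247 m.
Let θ = 64° be the plate's angle to the horizontal; measure y along the incline from where the plane meets the free surface. Vertical depth h = y·sinθ with sinθ = 0.898794.
Along the incline, y_c = h_c/sinθ = 6.03247/0.898794 = 6.71174 m.
The centroid is at the centre, 0.51 m below the top of the plate, so the highest point sits at y_top = 6.71174 − 0.51 = 6.20174 m along the incline.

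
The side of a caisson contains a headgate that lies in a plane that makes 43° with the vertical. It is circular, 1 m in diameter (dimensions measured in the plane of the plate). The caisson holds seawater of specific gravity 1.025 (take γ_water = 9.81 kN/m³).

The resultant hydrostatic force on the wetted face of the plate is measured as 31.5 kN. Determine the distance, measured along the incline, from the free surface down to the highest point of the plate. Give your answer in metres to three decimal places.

γ = 1.025 × 9.81 = 10.05525 kN/m³.
A = π(0.5)² = 0.785398 m².
From F = γ·h_c·A, the centroid depth is h_c = 31.5/(10.05525 × 0.785398) = 3.98867 m.
The plate makes 43° with the vertical, i.e. θ = 90° − 43° = 47° to the horizontal. Measuring y along the incline from the free-surface line, vertical depth h = y·sinθ with sinθ = 0.731354.
Along the incline, y_c = h_c/sinθ = 3.98867/0.731354 = 5.45382 m.
The centroid is at the centre, 0.5 m below the top of the plate, so the highest point sits at y_top = 5.45382 − 0.5 = 4.95382 m along the incline.

y_top ≈ 4.954 m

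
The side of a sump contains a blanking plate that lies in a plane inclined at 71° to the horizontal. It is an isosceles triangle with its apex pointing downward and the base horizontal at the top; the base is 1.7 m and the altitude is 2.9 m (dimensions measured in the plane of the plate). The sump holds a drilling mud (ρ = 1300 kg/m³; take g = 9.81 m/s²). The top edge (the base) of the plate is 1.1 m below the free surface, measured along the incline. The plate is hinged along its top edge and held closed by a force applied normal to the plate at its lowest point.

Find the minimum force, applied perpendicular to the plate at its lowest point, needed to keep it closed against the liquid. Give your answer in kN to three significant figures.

γ = ρg = 1300 × 9.81 / 1000 = 12.753 kN/m³.
Let θ = 71° be the plate's angle to the horizontal; measure y along the incline from where the plane meets the free surface. Vertical depth h = y·sinθ with sinθ = 0.945519.
With the apex down, the centroid sits h/3 = 2.9/3 = 0.966667 m below the base (the top edge), so y_c = 1.1 + 0.966667 = 2.06667 m and h_c = 2.06667 × 0.945519 = 1.95408 m.
A = ½ × 1.7 × 2.9 = 2.465 m².
Resultant F = γ·h_c·A = 12.753 × 1.95408 × 2.465 = 61.4287 kN.
I_c = b·h³/36 = 1.7 × 2.9³/36 = 1.1517 m⁴.
Centre of pressure: y_p = y_c + I_c/(y_c·A) = 2.06667 + 1.1517/(2.06667 × 2.465) = 2.06667 + 0.226074 = 2.29274 m along the plane.
The resultant acts 0.966667 + 0.226074 = 1.19274 m (along the plate) below the hinge at the top edge, so the moment about the hinge is M = F × 1.19274 = 61.4287 × 1.19274 = 73.2685 kN·m.
A normal force at the bottom, 2.9 m from the hinge, must supply this moment: P = 73.2685/2.9 = 25.265 kN.

P ≈ 25.3 kN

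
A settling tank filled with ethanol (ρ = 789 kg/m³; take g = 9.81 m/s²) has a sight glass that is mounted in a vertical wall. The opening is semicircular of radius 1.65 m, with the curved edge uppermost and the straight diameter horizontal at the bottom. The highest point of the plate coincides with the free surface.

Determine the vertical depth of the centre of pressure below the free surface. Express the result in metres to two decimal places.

γ = ρg = 789 × 9.81 / 1000 = 7.74009 kN/m³.
The centroid lies 4r/(3π) = 0.700282 m above the diameter, so r − 4r/(3π) = 1.65 − 0.700282 = 0.949718 m below the topmost point, so the centroid depth is h_c = 0.949718 m.
A = πr²/2 = π × 1.65²/2 = 4.27649 m².
Resultant F = γ·h_c·A = 7.74009 × 0.949718 × 4.27649 = 31.4361 kN.
I_c = (π/8 − 8/(9π))·r⁴ = 0.109757 × 1.65⁴ = 0.81352 m⁴.
Centre of pressure: y_p = y_c + I_c/(y_c·A) = 0.949718 + 0.81352/(0.949718 × 4.27649) = 0.949718 + 0.200302 = 1.15002 m along the plane.

h_p = 1.15 m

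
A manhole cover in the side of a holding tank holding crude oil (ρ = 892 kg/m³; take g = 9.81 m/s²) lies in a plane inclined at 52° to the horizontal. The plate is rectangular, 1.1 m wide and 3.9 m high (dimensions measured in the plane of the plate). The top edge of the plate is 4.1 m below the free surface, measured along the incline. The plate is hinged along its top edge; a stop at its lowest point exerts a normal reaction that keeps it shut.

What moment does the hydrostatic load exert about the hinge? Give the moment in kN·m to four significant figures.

γ = ρg = 892 × 9.81 / 1000 = 8.75052 kN/m³.
Let θ = 52° be the plate's angle to the horizontal; measure y along the incline from where the plane meets the free surface. Vertical depth h = y·sinθ with sinθ = 0.788011.
The centroid lies 3.9/2 = 1.95 m below the top edge, so y_c = 4.1 + 1.95 = 6.05 m and h_c = 6.05 × 0.788011 = 4.76747 m.
A = 1.1 × 3.9 = 4.29 m².
Resultant F = γ·h_c·A = 8.75052 × 4.76747 × 4.29 = 178.97 kN.
I_c = b·h³/12 = 1.1 × 3.9³/12 = 5.43757 m⁴.
Centre of pressure: y_p = y_c + I_c/(y_c·A) = 6.05 + 5.43757/(6.05 × 4.29) = 6.05 + 0.209504 = 6.2595 m along the plane.
The resultant acts 1.95 + 0.209504 = 2.1595 m (along the plate) below the hinge at the top edge, so the moment about the hinge is M = F × 2.1595 = 178.97 × 2.1595 = 386.486 kN·m.

M ≈ 386.5 kN·m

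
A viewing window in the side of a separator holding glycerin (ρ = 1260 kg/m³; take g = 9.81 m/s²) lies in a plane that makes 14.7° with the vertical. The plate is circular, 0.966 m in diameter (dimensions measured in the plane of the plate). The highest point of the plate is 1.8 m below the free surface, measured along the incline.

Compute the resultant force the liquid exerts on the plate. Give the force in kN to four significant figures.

γ = ρg = 1260 × 9.81 / 1000 = 12.3606 kN/m³.
The plate makes 14.7° with the vertical, i.e. θ = 90° − 14.7° = 75.3° to the horizontal. Measuring y along the incline from the free-surface line, vertical depth h = y·sinθ with sinθ = 0.967268.
The centroid is at the centre, 0.483 m below the top of the plate, so y_c = 1.8 + 0.483 = 2.283 m and h_c = 2.283 × 0.967268 = 2.20827 m.
A = π(0.483)² = 0.732899 m².
Resultant F = γ·h_c·A = 12.3606 × 2.20827 × 0.732899 = 20.0049 kN.

F ≈ 20.00 kN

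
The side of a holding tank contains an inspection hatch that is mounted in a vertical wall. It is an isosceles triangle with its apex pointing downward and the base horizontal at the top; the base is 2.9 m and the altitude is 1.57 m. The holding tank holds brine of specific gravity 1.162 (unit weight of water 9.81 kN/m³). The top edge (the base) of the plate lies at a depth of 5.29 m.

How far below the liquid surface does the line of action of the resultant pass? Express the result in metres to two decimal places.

h_p = 5.84 m

γ = 1.162 × 9.81 = 11.39922 kN/m³.
With the apex down, the centroid sits h/3 = 1.57/3 = 0.523333 m below the base (the top edge), so the centroid depth is h_c = 5.29 + 0.523333 = 5.81333 m.
A = ½ × 2.9 × 1.57 = 2.2765 m².
Resultant F = γ·h_c·A = 11.39922 × 5.81333 × 2.2765 = 150.858 kN.
I_c = b·h³/36 = 2.9 × 1.57³/36 = 0.311741 m⁴.
Centre of pressure: y_p = y_c + I_c/(y_c·A) = 5.81333 + 0.311741/(5.81333 × 2.2765) = 5.81333 + 0.023556 = 5.83689 m along the plane.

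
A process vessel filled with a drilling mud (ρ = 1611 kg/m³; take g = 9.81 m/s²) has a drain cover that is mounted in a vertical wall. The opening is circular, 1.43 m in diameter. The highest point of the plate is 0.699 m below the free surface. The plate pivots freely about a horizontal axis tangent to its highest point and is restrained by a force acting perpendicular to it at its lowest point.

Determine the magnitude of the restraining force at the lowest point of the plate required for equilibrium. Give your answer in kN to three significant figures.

P ≈ 20.2 kN

γ = ρg = 1611 × 9.81 / 1000 = 15.80391 kN/m³.
The centroid is at the centre, 0.715 m below the top of the plate, so the centroid depth is h_c = 0.699 + 0.715 = 1.414 m.
A = π(0.715)² = 1.60606 m².
Resultant F = γ·h_c·A = 15.80391 × 1.414 × 1.60606 = 35.8902 kN.
I_c = πr⁴/4 = π × 0.715⁴/4 = 0.205265 m⁴.
Centre of pressure: y_p = y_c + I_c/(y_c·A) = 1.414 + 0.205265/(1.414 × 1.60606) = 1.414 + 0.0903865 = 1.50439 m along the plane.
The resultant acts 0.715 + 0.0903865 = 0.805387 m (along the plate) below the hinge at the top edge, so the moment about the hinge is M = F × 0.805387 = 35.8902 × 0.805387 = 28.9055 kN·m.
A normal force at the bottom, 1.43 m from the hinge, must supply this moment: P = 28.9055/1.43 = 20.2136 kN.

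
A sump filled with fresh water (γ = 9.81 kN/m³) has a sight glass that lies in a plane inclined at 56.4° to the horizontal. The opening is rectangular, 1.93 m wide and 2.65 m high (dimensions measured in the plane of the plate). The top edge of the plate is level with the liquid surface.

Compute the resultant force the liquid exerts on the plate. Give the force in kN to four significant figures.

F ≈ 55.37 kN

γ = 9.81 kN/m³.
Let θ = 56.4° be the plate's angle to the horizontal; measure y along the incline from where the plane meets the free surface. Vertical depth h = y·sinθ with sinθ = 0.832921.
The centroid lies 2.65/2 = 1.325 m below the top edge, so y_c = 1.325 m and h_c = 1.325 × 0.832921 = 1.10362 m.
A = 1.93 × 2.65 = 5.1145 m².
Resultant F = γ·h_c·A = 9.81 × 1.10362 × 5.1145 = 55.3722 kN.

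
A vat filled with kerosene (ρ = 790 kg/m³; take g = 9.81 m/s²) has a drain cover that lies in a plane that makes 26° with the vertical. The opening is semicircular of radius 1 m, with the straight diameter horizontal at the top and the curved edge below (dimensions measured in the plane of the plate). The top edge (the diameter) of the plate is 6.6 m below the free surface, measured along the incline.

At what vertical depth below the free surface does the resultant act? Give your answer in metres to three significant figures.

h_p = 6.32 m

γ = ρg = 790 × 9.81 / 1000 = 7.7499 kN/m³.
The plate makes 26° with the vertical, i.e. θ = 90° − 26° = 64° to the horizontal. Measuring y along the incline from the free-surface line, vertical depth h = y·sinθ with sinθ = 0.898794.
The centroid of a semicircle lies 4r/(3π) = 0.424413 m from the diameter, here below the top edge, so y_c = 6.6 + 0.424413 = 7.02441 m and h_c = 7.02441 × 0.898794 = 6.3135 m.
A = πr²/2 = π × 1²/2 = 1.5708 m².
Resultant F = γ·h_c·A = 7.7499 × 6.3135 × 1.5708 = 76.8577 kN.
I_c = (π/8 − 8/(9π))·r⁴ = 0.109757 × 1⁴ = 0.109757 m⁴.
Centre of pressure: y_p = y_c + I_c/(y_c·A) = 7.02441 + 0.109757/(7.02441 × 1.5708) = 7.02441 + 0.00994721 = 7.03436 m along the plane.
Vertically, h_p = y_p·sinθ = 7.03436 × 0.898794 = 6.32244 m.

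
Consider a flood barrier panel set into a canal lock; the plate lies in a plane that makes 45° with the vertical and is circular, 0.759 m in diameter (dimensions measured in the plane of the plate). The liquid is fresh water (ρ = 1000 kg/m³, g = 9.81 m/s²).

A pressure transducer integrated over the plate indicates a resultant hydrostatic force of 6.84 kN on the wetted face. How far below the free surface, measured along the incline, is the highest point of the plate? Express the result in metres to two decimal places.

y_top ≈ 1.80 m

γ = ρg = 1000 × 9.81 = 9810 N/m³ = 9.81 kN/m³.
A = π(0.3795)² = 0.452453 m².
From F = γ·h_c·A, the centroid depth is h_c = 6.84/(9.81 × 0.452453) = 1.54104 m.
The plate makes 45° with the vertical, i.e. θ = 90° − 45° = 45° to the horizontal. Measuring y along the incline from the free-surface line, vertical depth h = y·sinθ with sinθ = 0.707107.
Along the incline, y_c = h_c/sinθ = 1.54104/0.707107 = 2.17936 m.
The centroid is at the centre, 0.3795 m below the top of the plate, so the highest point sits at y_top = 2.17936 − 0.3795 = 1.79986 m along the incline.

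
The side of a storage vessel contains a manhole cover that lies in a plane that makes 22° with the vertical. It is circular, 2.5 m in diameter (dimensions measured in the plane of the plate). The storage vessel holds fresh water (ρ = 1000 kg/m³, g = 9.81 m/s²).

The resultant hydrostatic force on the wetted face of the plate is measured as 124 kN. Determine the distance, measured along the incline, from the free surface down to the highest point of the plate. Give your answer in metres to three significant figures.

γ = ρg = 1000 × 9.81 = 9810 N/m³ = 9.81 kN/m³.
A = π(1.25)² = 4.90874 m².
From F = γ·h_c·A, the centroid depth is h_c = 124/(9.81 × 4.90874) = 2.57503 m.
The plate makes 22° with the vertical, i.e. θ = 90° − 22° = 68° to the horizontal. Measuring y along the incline from the free-surface line, vertical depth h = y·sinθ with sinθ = 0.927184.
Along the incline, y_c = h_c/sinθ = 2.57503/0.927184 = 2.77726 m.
The centroid is at the centre, 1.25 m below the top of the plate, so the highest point sits at y_top = 2.77726 − 1.25 = 1.52726 m along the incline.

y_top ≈ 1.53 m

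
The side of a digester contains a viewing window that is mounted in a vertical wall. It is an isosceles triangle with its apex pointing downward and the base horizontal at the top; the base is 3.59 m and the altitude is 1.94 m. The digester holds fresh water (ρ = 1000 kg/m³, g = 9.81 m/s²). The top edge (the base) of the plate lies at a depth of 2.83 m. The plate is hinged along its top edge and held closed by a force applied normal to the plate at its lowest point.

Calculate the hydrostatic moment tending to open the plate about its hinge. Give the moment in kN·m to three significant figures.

γ = ρg = 1000 × 9.81 = 9810 N/m³ = 9.81 kN/m³.
With the apex down, the centroid sits h/3 = 1.94/3 = 0.646667 m below the base (the top edge), so the centroid depth is h_c = 2.83 + 0.646667 = 3.47667 m.
A = ½ × 3.59 × 1.94 = 3.4823 m².
Resultant F = γ·h_c·A = 9.81 × 3.47667 × 3.4823 = 118.768 kN.
I_c = b·h³/36 = 3.59 × 1.94³/36 = 0.72811 m⁴.
Centre of pressure: y_p = y_c + I_c/(y_c·A) = 3.47667 + 0.72811/(3.47667 × 3.4823) = 3.47667 + 0.0601405 = 3.53681 m along the plane.
The resultant acts 0.646667 + 0.0601405 = 0.706808 m (along the plate) below the hinge at the top edge, so the moment about the hinge is M = F × 0.706808 = 118.768 × 0.706808 = 83.9462 kN·m.

M ≈ 83.9 kN·m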